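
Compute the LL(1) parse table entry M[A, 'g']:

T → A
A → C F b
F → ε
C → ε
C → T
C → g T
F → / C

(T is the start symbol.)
To find M[A, 'g'], we find productions for A where 'g' is in the predict set (PREDICT(N → α) = (FIRST(α) \ {ε}) ∪ (FOLLOW(N) if α ⇒* ε)).

Relevant sets:
  FIRST(C) = { '/', 'b', 'g', ε }
  FIRST(F) = { '/', ε }

A → C F b: PREDICT = { '/', 'b', 'g' }
  'g' is in predict set, so this production goes in M[A, 'g']

M[A, 'g'] = A → C F b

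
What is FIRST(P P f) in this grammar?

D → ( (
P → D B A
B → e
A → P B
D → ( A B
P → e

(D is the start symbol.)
{ '(', 'e' }

FIRST sets of the non-terminals involved (from the grammar, by fixed-point iteration):
  FIRST(P) = { '(', 'e' }

To compute FIRST(P P f), process the symbols left to right:
Symbol P is a non-terminal. Add FIRST(P) \ {ε} = { '(', 'e' }
P is not nullable (ε ∉ FIRST(P)), so stop here.
FIRST(P P f) = { '(', 'e' }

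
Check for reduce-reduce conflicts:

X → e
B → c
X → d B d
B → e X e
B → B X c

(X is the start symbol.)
Augment with X' → X and build the canonical LR(0) collection (I0 = CLOSURE({[X' → . X]}), then GOTO on every symbol after a dot until no new states appear). It has 12 states:
  I0: { [X → . d B d], [X → . e], [X' → . X] }  — shift
  I1: { [X' → X .] }  — accept
  I2: { [B → . B X c], [B → . c], [B → . e X e], [X → d . B d] }  — shift
  I3: { [X → e .] }  — reduce
  I4: { [B → B . X c], [X → . d B d], [X → . e], [X → d B . d] }  — shift
  I5: { [B → c .] }  — reduce
  I6: { [B → e . X e], [X → . d B d], [X → . e] }  — shift
  I7: { [B → e X . e] }  — shift
  I8: { [B → e X e .] }  — reduce
  I9: { [B → B X . c] }  — shift
  I10: { [B → . B X c], [B → . c], [B → . e X e], [X → d . B d], [X → d B d .] }  — shift, reduce
  I11: { [B → B X c .] }  — reduce

No state contains more than one complete item.

Answer: No reduce-reduce conflicts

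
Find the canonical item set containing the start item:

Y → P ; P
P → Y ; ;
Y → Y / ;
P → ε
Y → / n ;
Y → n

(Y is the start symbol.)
First, augment the grammar with Y' → Y
I₀ = CLOSURE({ [Y' → . Y] }):
  [Y' → . Y] has the dot before Y: add [Y → . P ; P], [Y → . Y / ;], [Y → . / n ;], [Y → . n]
  [Y → . P ; P] has the dot before P: add [P → . Y ; ;], [P → .]
No further items can be added.

I₀ = { [P → . Y ; ;], [P → .], [Y → . / n ;], [Y → . P ; P], [Y → . Y / ;], [Y → . n], [Y' → . Y] }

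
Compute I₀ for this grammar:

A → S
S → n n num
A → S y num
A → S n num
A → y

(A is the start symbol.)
First, augment the grammar with A' → A
I₀ = CLOSURE({ [A' → . A] }):
  [A' → . A] has the dot before A: add [A → . S], [A → . S y num], [A → . S n num], [A → . y]
  [A → . S] has the dot before S: add [S → . n n num]
No further items can be added.

I₀ = { [A → . S n num], [A → . S y num], [A → . S], [A → . y], [A' → . A], [S → . n n num] }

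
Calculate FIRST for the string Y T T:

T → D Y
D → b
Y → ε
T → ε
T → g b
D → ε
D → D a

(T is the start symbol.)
FIRST sets of the non-terminals involved (from the grammar, by fixed-point iteration):
  FIRST(Y) = { ε }
  FIRST(T) = { 'a', 'b', 'g', ε }

To compute FIRST(Y T T), process the symbols left to right:
Symbol Y is a non-terminal. Add FIRST(Y) \ {ε} = { }
Y is nullable (ε ∈ FIRST(Y)), continue to the next symbol.
Symbol T is a non-terminal. Add FIRST(T) \ {ε} = { 'a', 'b', 'g' }
T is nullable (ε ∈ FIRST(T)), continue to the next symbol.
Symbol T is a non-terminal. Add FIRST(T) \ {ε} = { 'a', 'b', 'g' }
T is nullable (ε ∈ FIRST(T)), continue to the next symbol.
All symbols are nullable, so ε is in the result.
FIRST(Y T T) = { 'a', 'b', 'g', ε }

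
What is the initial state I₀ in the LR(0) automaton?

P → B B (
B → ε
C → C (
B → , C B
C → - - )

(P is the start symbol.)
{ [B → . , C B], [B → .], [P → . B B (], [P' → . P] }

First, augment the grammar with P' → P
I₀ = CLOSURE({ [P' → . P] }):
  [P' → . P] has the dot before P: add [P → . B B (]
  [P → . B B (] has the dot before B: add [B → .], [B → . , C B]
No further items can be added.

I₀ = { [B → . , C B], [B → .], [P → . B B (], [P' → . P] }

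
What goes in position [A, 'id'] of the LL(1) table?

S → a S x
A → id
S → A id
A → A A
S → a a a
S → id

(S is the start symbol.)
A → id, A → A A

To find M[A, 'id'], we find productions for A where 'id' is in the predict set (PREDICT(N → α) = (FIRST(α) \ {ε}) ∪ (FOLLOW(N) if α ⇒* ε)).

Relevant sets:
  FIRST(A) = { 'id' }

A → id: PREDICT = { 'id' }
  'id' is in predict set, so this production goes in M[A, 'id']
A → A A: PREDICT = { 'id' }
  'id' is in predict set, so this production goes in M[A, 'id']

M[A, 'id'] = A → id, A → A A  (a multiply-defined cell — the grammar is not LL(1))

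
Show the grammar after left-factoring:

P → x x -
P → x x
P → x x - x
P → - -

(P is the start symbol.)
P → x x P'
P' → - P''
P'' → ε
P'' → x
P' → ε
P → - -

Left-factoring transforms A → αβ₁ | αβ₂ into A → αA' and A' → β₁ | β₂
(α is the longest common prefix among the alternatives). Repeat until
no nonterminal has two alternatives with a common prefix.

Round 1: P has alternatives sharing prefix 'x x'. Introduce P': P → x x P'
  Add: P' → -
  Add: P' → ε
  Add: P' → - x

Round 2: P' has alternatives sharing prefix '-'. Introduce P'': P' → - P''
  Add: P'' → ε
  Add: P'' → x

No remaining common prefixes — done.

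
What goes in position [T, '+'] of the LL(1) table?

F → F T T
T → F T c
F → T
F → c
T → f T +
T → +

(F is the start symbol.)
T → F T c, T → +

To find M[T, '+'], we find productions for T where '+' is in the predict set (PREDICT(N → α) = (FIRST(α) \ {ε}) ∪ (FOLLOW(N) if α ⇒* ε)).

Relevant sets:
  FIRST(F) = { '+', 'c', 'f' }

T → F T c: PREDICT = { '+', 'c', 'f' }
  '+' is in predict set, so this production goes in M[T, '+']
T → f T +: PREDICT = { 'f' }
T → +: PREDICT = { '+' }
  '+' is in predict set, so this production goes in M[T, '+']

M[T, '+'] = T → F T c, T → +  (a multiply-defined cell — the grammar is not LL(1))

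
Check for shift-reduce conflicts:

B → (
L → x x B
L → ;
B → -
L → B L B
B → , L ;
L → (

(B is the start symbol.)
No shift-reduce conflicts

Augment with B' → B and build the canonical LR(0) collection (I0 = CLOSURE({[B' → . B]}), then GOTO on every symbol after a dot until no new states appear). It has 15 states:
  I0: { [B → . (], [B → . , L ;], [B → . -], [B' → . B] }  — shift
  I1: { [B → ( .] }  — reduce
  I2: { [B → , . L ;], [B → . (], [B → . , L ;], [B → . -], [L → . (], [L → . ;], [L → . B L B], [L → . x x B] }  — shift
  I3: { [B → - .] }  — reduce
  I4: { [B' → B .] }  — accept
  I5: { [B → ( .], [L → ( .] }  — 2 reduces
  I6: { [L → ; .] }  — reduce
  I7: { [B → . (], [B → . , L ;], [B → . -], [L → . (], [L → . ;], [L → . B L B], [L → . x x B], [L → B . L B] }  — shift
  I8: { [B → , L . ;] }  — shift
  I9: { [L → x . x B] }  — shift
  I10: { [B → . (], [B → . , L ;], [B → . -], [L → x x . B] }  — shift
  I11: { [L → x x B .] }  — reduce
  I12: { [B → , L ; .] }  — reduce
  I13: { [B → . (], [B → . , L ;], [B → . -], [L → B L . B] }  — shift
  I14: { [L → B L B .] }  — reduce

No state contains both a complete item and a shift item.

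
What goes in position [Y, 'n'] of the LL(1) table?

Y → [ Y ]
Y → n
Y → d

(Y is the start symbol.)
Y → n

To find M[Y, 'n'], we find productions for Y where 'n' is in the predict set (PREDICT(N → α) = (FIRST(α) \ {ε}) ∪ (FOLLOW(N) if α ⇒* ε)).

Y → [ Y ]: PREDICT = { '[' }
Y → n: PREDICT = { 'n' }
  'n' is in predict set, so this production goes in M[Y, 'n']
Y → d: PREDICT = { 'd' }

M[Y, 'n'] = Y → n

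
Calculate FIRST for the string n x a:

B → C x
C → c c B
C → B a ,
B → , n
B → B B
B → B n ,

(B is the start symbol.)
To compute FIRST(n x a), process the symbols left to right:
Symbol n is a terminal. Add 'n' and stop.
FIRST(n x a) = { 'n' }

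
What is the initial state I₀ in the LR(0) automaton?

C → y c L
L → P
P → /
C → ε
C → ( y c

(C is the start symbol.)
First, augment the grammar with C' → C
I₀ = CLOSURE({ [C' → . C] }):
  [C' → . C] has the dot before C: add [C → . y c L], [C → .], [C → . ( y c]
No further items can be added.

I₀ = { [C → . ( y c], [C → . y c L], [C → .], [C' → . C] }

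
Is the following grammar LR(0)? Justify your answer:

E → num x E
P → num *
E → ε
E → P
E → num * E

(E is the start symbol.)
No. Shift-reduce conflict between [E → .] and [E → . num * E]

Augment with E' → E and build the canonical LR(0) collection (I0 = CLOSURE({[E' → . E]}), then GOTO on every symbol after a dot until no new states appear). It has 8 states:
  I0: { [E → . P], [E → . num * E], [E → . num x E], [E → .], [E' → . E], [P → . num *] }  — shift, reduce
  I1: { [E' → E .] }  — accept
  I2: { [E → P .] }  — reduce
  I3: { [E → num . * E], [E → num . x E], [P → num . *] }  — shift
  I4: { [E → . P], [E → . num * E], [E → . num x E], [E → .], [E → num * . E], [P → . num *], [P → num * .] }  — shift, 2 reduces
  I5: { [E → . P], [E → . num * E], [E → . num x E], [E → .], [E → num x . E], [P → . num *] }  — shift, reduce
  I6: { [E → num x E .] }  — reduce
  I7: { [E → num * E .] }  — reduce

Conflict in state I0:
  Shift-reduce conflict between [E → .] and [E → . num * E]
So the grammar is NOT LR(0).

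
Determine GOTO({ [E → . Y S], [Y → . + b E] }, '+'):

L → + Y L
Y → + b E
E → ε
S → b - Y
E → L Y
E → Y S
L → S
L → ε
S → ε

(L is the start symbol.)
GOTO(I, '+') = CLOSURE({ [A → αX.β] : [A → α.Xβ] ∈ I, X = '+' })

Items with dot before '+', with the dot advanced:
  [Y → . + b E] → [Y → + . b E]
Closure adds nothing (no advanced item has the dot before a non-terminal).

GOTO = { [Y → + . b E] }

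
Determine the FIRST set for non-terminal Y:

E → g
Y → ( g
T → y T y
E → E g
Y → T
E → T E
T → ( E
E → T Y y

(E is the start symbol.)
{ '(', 'y' }

FIRST sets of the other non-terminals involved (by the same procedure, iterated to a fixed point):
  FIRST(T) = { '(', 'y' }

From Y → ( g:
  - '(' is a terminal: add '(' and stop
From Y → T:
  - T is a non-terminal: add FIRST(T) \ {ε} = { '(', 'y' }
    T is not nullable, so stop

Collecting: FIRST(Y) = { '(', 'y' }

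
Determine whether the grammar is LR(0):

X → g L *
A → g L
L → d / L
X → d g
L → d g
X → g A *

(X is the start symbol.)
A grammar is LR(0) if no state in the canonical LR(0) collection has:
  - both a shift item (dot before a terminal) and a complete item (shift-reduce conflict), or
  - two or more complete items (reduce-reduce conflict; the accept item [X' → X .] counts as a complete item here).

Augment with X' → X and build the canonical LR(0) collection (I0 = CLOSURE({[X' → . X]}), then GOTO on every symbol after a dot until no new states appear). It has 15 states:
  I0: { [X → . d g], [X → . g A *], [X → . g L *], [X' → . X] }  — shift
  I1: { [X' → X .] }  — accept
  I2: { [X → d . g] }  — shift
  I3: { [A → . g L], [L → . d / L], [L → . d g], [X → g . A *], [X → g . L *] }  — shift
  I4: { [X → g A . *] }  — shift
  I5: { [X → g L . *] }  — shift
  I6: { [L → d . / L], [L → d . g] }  — shift
  I7: { [A → g . L], [L → . d / L], [L → . d g] }  — shift
  I8: { [A → g L .] }  — reduce
  I9: { [L → . d / L], [L → . d g], [L → d / . L] }  — shift
  I10: { [L → d g .] }  — reduce
  I11: { [L → d / L .] }  — reduce
  I12: { [X → g L * .] }  — reduce
  I13: { [X → g A * .] }  — reduce
  I14: { [X → d g .] }  — reduce

Every state is either a pure shift/goto state or contains exactly one complete item and nothing to shift — no conflicts. The grammar is LR(0).

Answer: Yes, the grammar is LR(0)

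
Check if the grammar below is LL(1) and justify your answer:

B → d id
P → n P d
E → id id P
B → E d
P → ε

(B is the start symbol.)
A grammar is LL(1) if for each non-terminal N with multiple productions, the predict sets of those productions are pairwise disjoint, where PREDICT(N → α) = (FIRST(α) \ {ε}) ∪ (FOLLOW(N) if α ⇒* ε).

Relevant sets:
  FIRST(E) = { 'id' }
  FOLLOW(P) = { 'd' }

For B:
  PREDICT(B → d id) = { 'd' }
  PREDICT(B → E d) = { 'id' }
For P:
  PREDICT(P → n P d) = { 'n' }
  PREDICT(P → ε) = { 'd' }
E has a single production, so nothing to check there.

All predict sets are disjoint. The grammar IS LL(1).

Answer: Yes, the grammar is LL(1).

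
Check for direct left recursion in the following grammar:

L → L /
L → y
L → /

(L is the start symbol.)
Direct left recursion occurs when N → N α for some non-terminal N (the right-hand side begins with the left-hand side itself).

L → L /: LEFT RECURSIVE (starts with L)
L → y: starts with y
L → /: starts with '/'

The grammar has direct left recursion on: L.

Answer: Yes, L is left-recursive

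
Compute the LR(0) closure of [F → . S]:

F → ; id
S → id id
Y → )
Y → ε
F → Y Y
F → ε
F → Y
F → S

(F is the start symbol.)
Start with: [F → . S]
  [F → . S] has the dot before S: add [S → . id id]
No further items can be added.

CLOSURE = { [F → . S], [S → . id id] }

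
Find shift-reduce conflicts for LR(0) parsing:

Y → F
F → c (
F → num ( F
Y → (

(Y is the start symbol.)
No shift-reduce conflicts

Augment with Y' → Y and build the canonical LR(0) collection (I0 = CLOSURE({[Y' → . Y]}), then GOTO on every symbol after a dot until no new states appear). It has 9 states:
  I0: { [F → . c (], [F → . num ( F], [Y → . (], [Y → . F], [Y' → . Y] }  — shift
  I1: { [Y → ( .] }  — reduce
  I2: { [Y → F .] }  — reduce
  I3: { [Y' → Y .] }  — accept
  I4: { [F → c . (] }  — shift
  I5: { [F → num . ( F] }  — shift
  I6: { [F → . c (], [F → . num ( F], [F → num ( . F] }  — shift
  I7: { [F → num ( F .] }  — reduce
  I8: { [F → c ( .] }  — reduce

No state contains both a complete item and a shift item.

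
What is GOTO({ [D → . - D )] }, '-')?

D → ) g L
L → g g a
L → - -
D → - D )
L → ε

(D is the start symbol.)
GOTO(I, '-') = CLOSURE({ [A → αX.β] : [A → α.Xβ] ∈ I, X = '-' })

Items with dot before '-', with the dot advanced:
  [D → . - D )] → [D → - . D )]
Closure of the advanced items:
  [D → - . D )] has the dot before D: add [D → . ) g L], [D → . - D )]

GOTO = { [D → - . D )], [D → . ) g L], [D → . - D )] }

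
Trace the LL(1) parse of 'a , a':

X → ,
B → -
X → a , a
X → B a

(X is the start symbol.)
Stack is shown with the top on the left.

Stack    Input    Action
------------------------
X $      a , a $  output X → a , a
a , a $  a , a $  match 'a'
, a $    , a $    match ','
a $      a $      match 'a'
$        $        accept

The string is accepted.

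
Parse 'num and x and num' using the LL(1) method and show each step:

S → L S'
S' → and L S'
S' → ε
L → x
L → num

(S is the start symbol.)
LL(1) parsing maintains a stack (initially the start symbol over $) and the input. At each step: if the stack top is a terminal, match it against the current input token; if it is a non-terminal N, replace it with the RHS of M[N, lookahead] (the unique production whose predict set contains the lookahead).

Stack is shown with the top on the left.

Stack       Input                Action
---------------------------------------
S $         num and x and num $  output S → L S'
L S' $      num and x and num $  output L → num
num S' $    num and x and num $  match 'num'
S' $        and x and num $      output S' → and L S'
and L S' $  and x and num $      match 'and'
L S' $      x and num $          output L → x
x S' $      x and num $          match 'x'
S' $        and num $            output S' → and L S'
and L S' $  and num $            match 'and'
L S' $      num $                output L → num
num S' $    num $                match 'num'
S' $        $                    output S' → ε
$           $                    accept

The string is accepted.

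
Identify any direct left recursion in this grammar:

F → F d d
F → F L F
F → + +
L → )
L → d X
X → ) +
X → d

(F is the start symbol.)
Direct left recursion occurs when N → N α for some non-terminal N (the right-hand side begins with the left-hand side itself).

F → F d d: LEFT RECURSIVE (starts with F)
F → F L F: LEFT RECURSIVE (starts with F)
F → + +: starts with '+'
L → ): starts with ')'
L → d X: starts with d
X → ) +: starts with ')'
X → d: starts with d

The grammar has direct left recursion on: F.

Answer: Yes, F is left-recursive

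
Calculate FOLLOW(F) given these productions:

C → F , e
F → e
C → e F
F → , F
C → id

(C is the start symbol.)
{ $, ',' }

In C → F , e: F is followed by ',' e, add FIRST(',' e) \ {ε} = { ',' }
In C → e F: F is at the end, add FOLLOW(C)
In F → , F: F is at the end; this adds FOLLOW(F) to itself — nothing new

The FOLLOW sets referred to above (computed the same way, to a fixed point):
  FOLLOW(C) = { $ }

Taking the union: FOLLOW(F) = { $, ',' }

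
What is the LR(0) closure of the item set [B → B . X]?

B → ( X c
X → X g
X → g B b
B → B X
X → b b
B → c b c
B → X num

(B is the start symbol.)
{ [B → B . X], [X → . X g], [X → . b b], [X → . g B b] }

To compute CLOSURE, for each item [A → α.Bβ] where B is a non-terminal, add [B → .γ] for all productions B → γ; repeat for the newly added items until nothing changes.

Start with: [B → B . X]
  [B → B . X] has the dot before X: add [X → . X g], [X → . g B b], [X → . b b]
No further items can be added.

CLOSURE = { [B → B . X], [X → . X g], [X → . b b], [X → . g B b] }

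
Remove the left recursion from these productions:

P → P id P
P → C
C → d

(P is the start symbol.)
P → C P'
P' → id P P'
P' → ε
C → d

P is directly left-recursive. The standard transformation for
  A → A α₁ | ... | A α_m | β₁ | ... | β_n
is
  A  → β₁ A' | ... | β_n A'
  A' → α₁ A' | ... | α_m A' | ε

P → C becomes P → C P'
P → P id P becomes P' → id P P'
Add P' → ε

Productions for other non-terminals are unchanged:
  C → d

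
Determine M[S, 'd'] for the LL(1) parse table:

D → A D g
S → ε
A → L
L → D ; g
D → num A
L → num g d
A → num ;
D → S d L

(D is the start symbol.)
To find M[S, 'd'], we find productions for S where 'd' is in the predict set (PREDICT(N → α) = (FIRST(α) \ {ε}) ∪ (FOLLOW(N) if α ⇒* ε)).

Relevant sets:
  FOLLOW(S) = { 'd' }

S → ε: PREDICT = { 'd' }
  'd' is in predict set, so this production goes in M[S, 'd']

M[S, 'd'] = S → ε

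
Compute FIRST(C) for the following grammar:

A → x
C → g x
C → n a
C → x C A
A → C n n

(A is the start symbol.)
{ 'g', 'n', 'x' }

To compute FIRST(C), examine every production with C on the left-hand side, reading each right-hand side left to right until a non-nullable symbol is reached.

From C → g x:
  - g is a terminal: add 'g' and stop
From C → n a:
  - n is a terminal: add 'n' and stop
From C → x C A:
  - x is a terminal: add 'x' and stop

Collecting: FIRST(C) = { 'g', 'n', 'x' }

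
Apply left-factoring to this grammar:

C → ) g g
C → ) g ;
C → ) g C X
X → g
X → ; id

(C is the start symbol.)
Left-factoring transforms A → αβ₁ | αβ₂ into A → αA' and A' → β₁ | β₂
(α is the longest common prefix among the alternatives). Repeat until
no nonterminal has two alternatives with a common prefix.

Round 1: C has alternatives sharing prefix ') g'. Introduce C': C → ) g C'
  Add: C' → g
  Add: C' → ;
  Add: C' → C X

No remaining common prefixes — done.

Resulting grammar:
C → ) g C'
C' → g
C' → ;
C' → C X
X → g
X → ; id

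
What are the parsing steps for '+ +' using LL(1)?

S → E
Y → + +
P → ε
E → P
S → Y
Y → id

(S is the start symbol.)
Stack is shown with the top on the left.

Stack  Input  Action
--------------------
S $    + + $  output S → Y
Y $    + + $  output Y → + +
+ + $  + + $  match '+'
+ $    + $    match '+'
$      $      accept

The string is accepted.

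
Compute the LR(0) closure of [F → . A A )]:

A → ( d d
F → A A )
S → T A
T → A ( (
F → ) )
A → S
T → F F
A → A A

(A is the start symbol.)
{ [A → . ( d d], [A → . A A], [A → . S], [F → . ) )], [F → . A A )], [S → . T A], [T → . A ( (], [T → . F F] }

To compute CLOSURE, for each item [A → α.Bβ] where B is a non-terminal, add [B → .γ] for all productions B → γ; repeat for the newly added items until nothing changes.

Start with: [F → . A A )]
  [F → . A A )] has the dot before A: add [A → . ( d d], [A → . S], [A → . A A]
  [A → . S] has the dot before S: add [S → . T A]
  [S → . T A] has the dot before T: add [T → . A ( (], [T → . F F]
  [T → . F F] has the dot before F: add [F → . ) )]
No further items can be added.

CLOSURE = { [A → . ( d d], [A → . A A], [A → . S], [F → . ) )], [F → . A A )], [S → . T A], [T → . A ( (], [T → . F F] }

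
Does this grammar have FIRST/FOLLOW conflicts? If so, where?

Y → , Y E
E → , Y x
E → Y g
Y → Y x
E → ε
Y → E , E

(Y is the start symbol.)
A FIRST/FOLLOW conflict occurs when a non-terminal N has a nullable alternative N → β (β ⇒* ε) and another alternative N → α with FIRST(α) ∩ FOLLOW(N) ≠ ∅: on such a lookahead the parser cannot decide between expanding α and letting N vanish via β.

Nullable non-terminals: E.
FIRST sets used below: FIRST(Y) = { ',' }

E: nullable alternative(s) E → ε; FOLLOW(E) = { $, ',', 'g', 'x' }
  E → , Y x: FIRST \ {ε} = { ',' } — overlaps FOLLOW(E) on { ',' }: CONFLICT
  E → Y g: FIRST \ {ε} = { ',' } — overlaps FOLLOW(E) on { ',' }: CONFLICT
  E → ε: FIRST \ {ε} = { } — this is the only nullable alternative, skip

Y has no nullable alternative, so no FIRST/FOLLOW check is needed there.

So the grammar has 2 FIRST/FOLLOW conflicts (marked CONFLICT above).

Answer: Yes. E → ',' Y x with FOLLOW(E) on { ',' }; E → Y g with FOLLOW(E) on { ',' }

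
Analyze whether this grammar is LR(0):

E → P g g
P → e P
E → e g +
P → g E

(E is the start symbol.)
Augment with E' → E and build the canonical LR(0) collection (I0 = CLOSURE({[E' → . E]}), then GOTO on every symbol after a dot until no new states appear). It has 12 states:
  I0: { [E → . P g g], [E → . e g +], [E' → . E], [P → . e P], [P → . g E] }  — shift
  I1: { [E' → E .] }  — accept
  I2: { [E → P . g g] }  — shift
  I3: { [E → e . g +], [P → . e P], [P → . g E], [P → e . P] }  — shift
  I4: { [E → . P g g], [E → . e g +], [P → . e P], [P → . g E], [P → g . E] }  — shift
  I5: { [P → g E .] }  — reduce
  I6: { [P → e P .] }  — reduce
  I7: { [P → . e P], [P → . g E], [P → e . P] }  — shift
  I8: { [E → . P g g], [E → . e g +], [E → e g . +], [P → . e P], [P → . g E], [P → g . E] }  — shift
  I9: { [E → e g + .] }  — reduce
  I10: { [E → P g . g] }  — shift
  I11: { [E → P g g .] }  — reduce

Every state is either a pure shift/goto state or contains exactly one complete item and nothing to shift — no conflicts. The grammar is LR(0).

Answer: Yes, the grammar is LR(0)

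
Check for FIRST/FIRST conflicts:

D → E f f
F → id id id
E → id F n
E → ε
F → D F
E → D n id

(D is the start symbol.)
Yes. F → id id id / F → D F on { 'id' }; E → id F n / E → D n id on { 'id' }

A FIRST/FIRST conflict occurs when two productions N → α and N → β for the same non-terminal have FIRST(α) ∩ FIRST(β) ≠ ∅ (with ε ∈ FIRST of a nullable right-hand side, so two nullable alternatives also conflict).

FIRST sets of the non-terminals at (or reachable through a nullable prefix from) the front of some alternative:
  FIRST(D) = { 'f', 'id' }

Productions for F:
  F → id id id: FIRST = { 'id' }
  F → D F: FIRST = { 'f', 'id' }
Productions for E:
  E → id F n: FIRST = { 'id' }
  E → ε: FIRST = { ε }
  E → D n id: FIRST = { 'f', 'id' }
D has only one production, so no FIRST/FIRST conflict is possible there.

Conflict for F: F → id id id and F → D F
  Overlap: { 'id' }
Conflict for E: E → id F n and E → D n id
  Overlap: { 'id' }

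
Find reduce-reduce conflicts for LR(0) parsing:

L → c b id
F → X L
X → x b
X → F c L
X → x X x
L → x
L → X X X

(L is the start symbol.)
A reduce-reduce conflict occurs when an LR(0) state has two complete items [A → α .] and [B → β .] — both call for a reduction, and with no lookahead the parser cannot choose between them.

Augment with L' → L and build the canonical LR(0) collection (I0 = CLOSURE({[L' → . L]}), then GOTO on every symbol after a dot until no new states appear). It has 17 states:
  I0: { [F → . X L], [L → . X X X], [L → . c b id], [L → . x], [L' → . L], [X → . F c L], [X → . x X x], [X → . x b] }  — shift
  I1: { [X → F . c L] }  — shift
  I2: { [L' → L .] }  — accept
  I3: { [F → . X L], [F → X . L], [L → . X X X], [L → . c b id], [L → . x], [L → X . X X], [X → . F c L], [X → . x X x], [X → . x b] }  — shift
  I4: { [L → c . b id] }  — shift
  I5: { [F → . X L], [L → x .], [X → . F c L], [X → . x X x], [X → . x b], [X → x . X x], [X → x . b] }  — shift, reduce
  I6: { [F → . X L], [F → X . L], [L → . X X X], [L → . c b id], [L → . x], [X → . F c L], [X → . x X x], [X → . x b], [X → x X . x] }  — shift
  I7: { [X → x b .] }  — reduce
  I8: { [F → . X L], [X → . F c L], [X → . x X x], [X → . x b], [X → x . X x], [X → x . b] }  — shift
  I9: { [F → X L .] }  — reduce
  I10: { [F → . X L], [L → x .], [X → . F c L], [X → . x X x], [X → . x b], [X → x . X x], [X → x . b], [X → x X x .] }  — shift, 2 reduces
  I11: { [L → c b . id] }  — shift
  I12: { [L → c b id .] }  — reduce
  I13: { [F → . X L], [F → X . L], [L → . X X X], [L → . c b id], [L → . x], [L → X . X X], [L → X X . X], [X → . F c L], [X → . x X x], [X → . x b] }  — shift
  I14: { [F → . X L], [F → X . L], [L → . X X X], [L → . c b id], [L → . x], [L → X . X X], [L → X X . X], [L → X X X .], [X → . F c L], [X → . x X x], [X → . x b] }  — shift, reduce
  I15: { [F → . X L], [L → . X X X], [L → . c b id], [L → . x], [X → . F c L], [X → . x X x], [X → . x b], [X → F c . L] }  — shift
  I16: { [X → F c L .] }  — reduce

I10 contains complete items [L → x .], [X → x X x .] — reduce-reduce conflict.

Answer: Yes — I10: [L → x .] vs [X → x X x .]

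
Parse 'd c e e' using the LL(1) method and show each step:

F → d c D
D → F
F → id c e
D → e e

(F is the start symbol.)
LL(1) parsing maintains a stack (initially the start symbol over $) and the input. At each step: if the stack top is a terminal, match it against the current input token; if it is a non-terminal N, replace it with the RHS of M[N, lookahead] (the unique production whose predict set contains the lookahead).

Stack is shown with the top on the left.

Stack    Input      Action
--------------------------
F $      d c e e $  output F → d c D
d c D $  d c e e $  match 'd'
c D $    c e e $    match 'c'
D $      e e $      output D → e e
e e $    e e $      match 'e'
e $      e $        match 'e'
$        $          accept

The string is accepted.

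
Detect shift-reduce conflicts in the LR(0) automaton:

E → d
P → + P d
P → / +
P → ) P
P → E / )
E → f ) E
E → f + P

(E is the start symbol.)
No shift-reduce conflicts

A shift-reduce conflict occurs when an LR(0) state has both:
  - a complete (reduce) item [A → α .] (dot at the end), and
  - a shift item [B → β . c γ] (dot before a terminal).

Augment with E' → E and build the canonical LR(0) collection (I0 = CLOSURE({[E' → . E]}), then GOTO on every symbol after a dot until no new states appear). It has 18 states:
  I0: { [E → . d], [E → . f ) E], [E → . f + P], [E' → . E] }  — shift
  I1: { [E' → E .] }  — accept
  I2: { [E → d .] }  — reduce
  I3: { [E → f . ) E], [E → f . + P] }  — shift
  I4: { [E → . d], [E → . f ) E], [E → . f + P], [E → f ) . E] }  — shift
  I5: { [E → . d], [E → . f ) E], [E → . f + P], [E → f + . P], [P → . ) P], [P → . + P d], [P → . / +], [P → . E / )] }  — shift
  I6: { [E → . d], [E → . f ) E], [E → . f + P], [P → ) . P], [P → . ) P], [P → . + P d], [P → . / +], [P → . E / )] }  — shift
  I7: { [E → . d], [E → . f ) E], [E → . f + P], [P → + . P d], [P → . ) P], [P → . + P d], [P → . / +], [P → . E / )] }  — shift
  I8: { [P → / . +] }  — shift
  I9: { [P → E . / )] }  — shift
  I10: { [E → f + P .] }  — reduce
  I11: { [P → E / . )] }  — shift
  I12: { [P → E / ) .] }  — reduce
  I13: { [P → / + .] }  — reduce
  I14: { [P → + P . d] }  — shift
  I15: { [P → + P d .] }  — reduce
  I16: { [P → ) P .] }  — reduce
  I17: { [E → f ) E .] }  — reduce

No state contains both a complete item and a shift item.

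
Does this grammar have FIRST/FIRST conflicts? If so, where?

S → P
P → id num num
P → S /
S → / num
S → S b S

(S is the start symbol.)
A FIRST/FIRST conflict occurs when two productions N → α and N → β for the same non-terminal have FIRST(α) ∩ FIRST(β) ≠ ∅ (with ε ∈ FIRST of a nullable right-hand side, so two nullable alternatives also conflict).

FIRST sets of the non-terminals at (or reachable through a nullable prefix from) the front of some alternative:
  FIRST(P) = { '/', 'id' }
  FIRST(S) = { '/', 'id' }

Productions for S:
  S → P: FIRST = { '/', 'id' }
  S → / num: FIRST = { '/' }
  S → S b S: FIRST = { '/', 'id' }
Productions for P:
  P → id num num: FIRST = { 'id' }
  P → S /: FIRST = { '/', 'id' }

Conflict for S: S → P and S → / num
  Overlap: { '/' }
Conflict for S: S → P and S → S b S
  Overlap: { '/', 'id' }
Conflict for S: S → / num and S → S b S
  Overlap: { '/' }
Conflict for P: P → id num num and P → S /
  Overlap: { 'id' }

Answer: Yes. S → P / S → '/' num on { '/' }; S → P / S → S b S on { '/', 'id' }; S → '/' num / S → S b S on { '/' }; P → id num num / P → S '/' on { 'id' }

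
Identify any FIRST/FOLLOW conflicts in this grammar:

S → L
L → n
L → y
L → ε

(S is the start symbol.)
No FIRST/FOLLOW conflicts.

Nullable non-terminals: L, S.

L: nullable alternative(s) L → ε; FOLLOW(L) = { $ }
  L → n: FIRST \ {ε} = { 'n' } — disjoint from FOLLOW(L)
  L → y: FIRST \ {ε} = { 'y' } — disjoint from FOLLOW(L)
  L → ε: FIRST \ {ε} = { } — this is the only nullable alternative, skip
S has a nullable alternative but only one production, so nothing to check.

No FIRST/FOLLOW conflicts found.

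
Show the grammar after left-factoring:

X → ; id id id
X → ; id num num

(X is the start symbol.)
X → ; id X'
X' → id id
X' → num num

Left-factoring transforms A → αβ₁ | αβ₂ into A → αA' and A' → β₁ | β₂
(α is the longest common prefix among the alternatives). Repeat until
no nonterminal has two alternatives with a common prefix.

Round 1: X has alternatives sharing prefix '; id'. Introduce X': X → ; id X'
  Add: X' → id id
  Add: X' → num num

No remaining common prefixes — done.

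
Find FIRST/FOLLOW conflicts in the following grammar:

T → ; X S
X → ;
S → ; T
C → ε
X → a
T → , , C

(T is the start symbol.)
A FIRST/FOLLOW conflict occurs when a non-terminal N has a nullable alternative N → β (β ⇒* ε) and another alternative N → α with FIRST(α) ∩ FOLLOW(N) ≠ ∅: on such a lookahead the parser cannot decide between expanding α and letting N vanish via β.

Nullable non-terminals: C.
C has a nullable alternative but only one production, so nothing to check.

S, T, X have no nullable alternative, so no FIRST/FOLLOW check is needed there.

No FIRST/FOLLOW conflicts found.

Answer: No FIRST/FOLLOW conflicts.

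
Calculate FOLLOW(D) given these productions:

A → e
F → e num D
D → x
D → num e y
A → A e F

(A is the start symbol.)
{ $, 'e' }

To compute FOLLOW(D), find every occurrence of D on a right-hand side N → α D β: add FIRST(β) \ {ε}, and if β is empty or nullable also add FOLLOW(N). Iterate to a fixed point.

In F → e num D: D is at the end, add FOLLOW(F)

The FOLLOW sets referred to above (computed the same way, to a fixed point):
  FOLLOW(F) = { $, 'e' }

Taking the union: FOLLOW(D) = { $, 'e' }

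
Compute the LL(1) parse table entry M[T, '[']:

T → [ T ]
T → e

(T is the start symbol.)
To find M[T, '['], we find productions for T where '[' is in the predict set (PREDICT(N → α) = (FIRST(α) \ {ε}) ∪ (FOLLOW(N) if α ⇒* ε)).

T → [ T ]: PREDICT = { '[' }
  '[' is in predict set, so this production goes in M[T, '[']
T → e: PREDICT = { 'e' }

M[T, '['] = T → [ T ]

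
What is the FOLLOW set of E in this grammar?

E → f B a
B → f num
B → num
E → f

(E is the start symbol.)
{ $ }

E is the start symbol, so $ ∈ FOLLOW(E).
E does not occur on any right-hand side.

Taking the union: FOLLOW(E) = { $ }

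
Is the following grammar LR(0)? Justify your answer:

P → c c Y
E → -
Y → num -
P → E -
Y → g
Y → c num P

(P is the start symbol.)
A grammar is LR(0) if no state in the canonical LR(0) collection has:
  - both a shift item (dot before a terminal) and a complete item (shift-reduce conflict), or
  - two or more complete items (reduce-reduce conflict; the accept item [P' → P .] counts as a complete item here).

Augment with P' → P and build the canonical LR(0) collection (I0 = CLOSURE({[P' → . P]}), then GOTO on every symbol after a dot until no new states appear). It has 14 states:
  I0: { [E → . -], [P → . E -], [P → . c c Y], [P' → . P] }  — shift
  I1: { [E → - .] }  — reduce
  I2: { [P → E . -] }  — shift
  I3: { [P' → P .] }  — accept
  I4: { [P → c . c Y] }  — shift
  I5: { [P → c c . Y], [Y → . c num P], [Y → . g], [Y → . num -] }  — shift
  I6: { [P → c c Y .] }  — reduce
  I7: { [Y → c . num P] }  — shift
  I8: { [Y → g .] }  — reduce
  I9: { [Y → num . -] }  — shift
  I10: { [Y → num - .] }  — reduce
  I11: { [E → . -], [P → . E -], [P → . c c Y], [Y → c num . P] }  — shift
  I12: { [Y → c num P .] }  — reduce
  I13: { [P → E - .] }  — reduce

Every state is either a pure shift/goto state or contains exactly one complete item and nothing to shift — no conflicts. The grammar is LR(0).

Answer: Yes, the grammar is LR(0)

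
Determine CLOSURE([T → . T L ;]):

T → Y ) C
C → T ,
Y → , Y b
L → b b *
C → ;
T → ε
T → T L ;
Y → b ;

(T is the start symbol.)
{ [T → . T L ;], [T → . Y ) C], [T → .], [Y → . , Y b], [Y → . b ;] }

To compute CLOSURE, for each item [A → α.Bβ] where B is a non-terminal, add [B → .γ] for all productions B → γ; repeat for the newly added items until nothing changes.

Start with: [T → . T L ;]
  [T → . T L ;] has the dot before T: add [T → . Y ) C], [T → .]
  [T → . Y ) C] has the dot before Y: add [Y → . , Y b], [Y → . b ;]
No further items can be added.

CLOSURE = { [T → . T L ;], [T → . Y ) C], [T → .], [Y → . , Y b], [Y → . b ;] }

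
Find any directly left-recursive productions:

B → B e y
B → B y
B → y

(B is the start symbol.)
Direct left recursion occurs when N → N α for some non-terminal N (the right-hand side begins with the left-hand side itself).

B → B e y: LEFT RECURSIVE (starts with B)
B → B y: LEFT RECURSIVE (starts with B)
B → y: starts with y

The grammar has direct left recursion on: B.

Answer: Yes, B is left-recursive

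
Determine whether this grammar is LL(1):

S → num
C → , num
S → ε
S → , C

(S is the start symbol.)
Relevant sets:
  FOLLOW(S) = { $ }

For S:
  PREDICT(S → num) = { 'num' }
  PREDICT(S → ε) = { $ }
  PREDICT(S → ',' C) = { ',' }
C has a single production, so nothing to check there.

All predict sets are disjoint. The grammar IS LL(1).

Answer: Yes, the grammar is LL(1).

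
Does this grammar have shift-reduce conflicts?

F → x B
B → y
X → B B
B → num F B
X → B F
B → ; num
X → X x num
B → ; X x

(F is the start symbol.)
Augment with F' → F and build the canonical LR(0) collection (I0 = CLOSURE({[F' → . F]}), then GOTO on every symbol after a dot until no new states appear). It has 16 states:
  I0: { [F → . x B], [F' → . F] }  — shift
  I1: { [F' → F .] }  — accept
  I2: { [B → . ; X x], [B → . ; num], [B → . num F B], [B → . y], [F → x . B] }  — shift
  I3: { [B → . ; X x], [B → . ; num], [B → . num F B], [B → . y], [B → ; . X x], [B → ; . num], [X → . B B], [X → . B F], [X → . X x num] }  — shift
  I4: { [F → x B .] }  — reduce
  I5: { [B → num . F B], [F → . x B] }  — shift
  I6: { [B → y .] }  — reduce
  I7: { [B → . ; X x], [B → . ; num], [B → . num F B], [B → . y], [B → num F . B] }  — shift
  I8: { [B → num F B .] }  — reduce
  I9: { [B → . ; X x], [B → . ; num], [B → . num F B], [B → . y], [F → . x B], [X → B . B], [X → B . F] }  — shift
  I10: { [B → ; X . x], [X → X . x num] }  — shift
  I11: { [B → ; num .], [B → num . F B], [F → . x B] }  — shift, reduce
  I12: { [B → ; X x .], [X → X x . num] }  — shift, reduce
  I13: { [X → X x num .] }  — reduce
  I14: { [X → B B .] }  — reduce
  I15: { [X → B F .] }  — reduce

I11 contains reduce item [B → ; num .] and shift item [F → . x B] — shift-reduce conflict.
I12 contains reduce item [B → ; X x .] and shift item [X → X x . num] — shift-reduce conflict.

Answer: Yes — I11: [B → ; num .] vs [F → . x B]; I12: [B → ; X x .] vs [X → X x . num]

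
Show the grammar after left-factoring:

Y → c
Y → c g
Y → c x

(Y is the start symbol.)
Y → c Y'
Y' → ε
Y' → g
Y' → x

Left-factoring transforms A → αβ₁ | αβ₂ into A → αA' and A' → β₁ | β₂
(α is the longest common prefix among the alternatives). Repeat until
no nonterminal has two alternatives with a common prefix.

Round 1: Y has alternatives sharing prefix 'c'. Introduce Y': Y → c Y'
  Add: Y' → ε
  Add: Y' → g
  Add: Y' → x

No remaining common prefixes — done.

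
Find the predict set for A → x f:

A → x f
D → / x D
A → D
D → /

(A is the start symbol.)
PREDICT(A → x f) = (FIRST(RHS) \ {ε}) ∪ (FOLLOW(A) if ε ∈ FIRST(RHS), i.e. RHS ⇒* ε)
FIRST(x f) = { 'x' }
ε ∉ FIRST(x f), so FOLLOW(A) is not added.
PREDICT(A → x f) = { 'x' }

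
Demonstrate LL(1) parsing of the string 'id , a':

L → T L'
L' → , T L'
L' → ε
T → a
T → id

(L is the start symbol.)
LL(1) parsing maintains a stack (initially the start symbol over $) and the input. At each step: if the stack top is a terminal, match it against the current input token; if it is a non-terminal N, replace it with the RHS of M[N, lookahead] (the unique production whose predict set contains the lookahead).

Stack is shown with the top on the left.

Stack     Input     Action
--------------------------
L $       id , a $  output L → T L'
T L' $    id , a $  output T → id
id L' $   id , a $  match 'id'
L' $      , a $     output L' → , T L'
, T L' $  , a $     match ','
T L' $    a $       output T → a
a L' $    a $       match 'a'
L' $      $         output L' → ε
$         $         accept

The string is accepted.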